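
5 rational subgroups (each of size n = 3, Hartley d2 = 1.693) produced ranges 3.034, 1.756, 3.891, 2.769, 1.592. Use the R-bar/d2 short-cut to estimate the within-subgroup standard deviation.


R_bar = (3.034 + 1.756 + 3.891 + 2.769 + 1.592) / 5
R_bar = 13.042 / 5 = 2.6084
sigma_hat = R_bar / d2 = 2.6084 / 1.693 = 1.5407

1.5407


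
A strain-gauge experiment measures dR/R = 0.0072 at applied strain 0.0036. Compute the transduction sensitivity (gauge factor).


GF = (dR/R) / epsilon
= 0.0072 / 0.0036
= 2.0000

2.0000


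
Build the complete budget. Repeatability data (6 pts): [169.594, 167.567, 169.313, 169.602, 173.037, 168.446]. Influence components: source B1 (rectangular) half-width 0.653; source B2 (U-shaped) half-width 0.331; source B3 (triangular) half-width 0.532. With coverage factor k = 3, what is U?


mean = (169.594 + 167.567 + 169.313 + 169.602 + 173.037 + 168.446) / 6 = 169.5931667
s = sqrt(sum((x - mean)^2)/(n-1)) = 1.8633251
u_A = s / sqrt(n) = 1.8633251 / sqrt(6) = 0.76069929
u_B1 = 0.653 / sqrt(3) = 0.37700973
u_B2 = 0.331 / sqrt(2) = 0.23405234
u_B3 = 0.532 / sqrt(6) = 0.21718809
uc = sqrt(0.76069929^2 + 0.37700973^2 + 0.23405234^2 + 0.21718809^2) = 0.90705618
U = k * uc = 3 * 0.90705618
U = 2.7212

2.7212


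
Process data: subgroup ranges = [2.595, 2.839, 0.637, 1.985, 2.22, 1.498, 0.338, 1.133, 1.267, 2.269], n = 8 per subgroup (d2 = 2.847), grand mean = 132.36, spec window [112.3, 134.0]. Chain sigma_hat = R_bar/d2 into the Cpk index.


R_bar = (2.595 + 2.839 + 0.637 + 1.985 + 2.22 + 1.498 + 0.338 + 1.133 + 1.267 + 2.269) / 10 = 1.6781
sigma = R_bar / d2 = 1.6781 / 2.847 = 0.58942747
Cp = (USL - LSL)/(6*sigma) = (134.0 - 112.3)/(6*0.58942747) = 6.1359
Cpu = (134.0 - 132.36)/(3*0.58942747) = 0.9275
Cpl = (132.36 - 112.3)/(3*0.58942747) = 11.3443
Cpk = min(Cpu, Cpl) = 0.9275

0.9275


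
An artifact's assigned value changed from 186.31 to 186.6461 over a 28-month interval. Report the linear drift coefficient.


rate = (v2 - v1) / months
= (186.6461 - 186.31) / 28
= 0.3361 / 28
= 0.0120

0.0120


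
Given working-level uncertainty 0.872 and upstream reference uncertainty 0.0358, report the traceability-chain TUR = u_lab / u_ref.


TUR = u_lab / u_ref
= 0.872 / 0.0358
= 24.3575

24.3575


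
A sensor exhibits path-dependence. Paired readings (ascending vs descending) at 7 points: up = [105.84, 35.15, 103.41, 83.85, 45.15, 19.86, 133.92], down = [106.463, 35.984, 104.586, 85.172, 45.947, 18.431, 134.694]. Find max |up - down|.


|105.84 - 106.463| = 0.6230
|35.15 - 35.984| = 0.8340
|103.41 - 104.586| = 1.1760
|83.85 - 85.172| = 1.3220
|45.15 - 45.947| = 0.7970
|19.86 - 18.431| = 1.4290
|133.92 - 134.694| = 0.7740
hysteresis = max(diffs) = 1.4290

1.4290


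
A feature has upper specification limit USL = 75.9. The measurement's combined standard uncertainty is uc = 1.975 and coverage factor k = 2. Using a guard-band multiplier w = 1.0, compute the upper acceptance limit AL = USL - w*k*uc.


U = k * uc = 2 * 1.975 = 3.95
guard band g = w * U = 1.0 * 3.95 = 3.95
AL = USL - g = 75.9 - 3.95
AL = 71.9500

71.9500


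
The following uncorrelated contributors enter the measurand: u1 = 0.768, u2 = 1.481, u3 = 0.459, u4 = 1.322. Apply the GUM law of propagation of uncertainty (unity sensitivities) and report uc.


uc = sqrt(0.768^2 + 1.481^2 + 0.459^2 + 1.322^2)
uc = sqrt(4.74155)
uc = 2.1775

2.1775


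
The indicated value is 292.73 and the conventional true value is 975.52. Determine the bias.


Systematic error = measured - true
= 292.73 - 975.52
= -682.7900

-682.7900


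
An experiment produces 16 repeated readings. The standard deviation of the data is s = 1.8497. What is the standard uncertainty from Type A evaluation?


u_A = s / sqrt(n)
u_A = 1.8497 / sqrt(16)
u_A = 1.8497 / 4
u_A = 0.4624

0.4624


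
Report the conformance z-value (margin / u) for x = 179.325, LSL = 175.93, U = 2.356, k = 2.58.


u = U / k = 2.356 / 2.58 = 0.91317829
margin = |LSL - x| = |175.93 - 179.325| = 3.395
z = margin / u = 3.395 / 0.91317829
z = 3.7178

3.7178


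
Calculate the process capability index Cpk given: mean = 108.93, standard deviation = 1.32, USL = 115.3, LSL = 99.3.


Cpu = (USL - mean) / (3*sigma) = (115.3 - 108.93) / (3*1.32) = 1.6086
Cpl = (mean - LSL) / (3*sigma) = (108.93 - 99.3) / (3*1.32) = 2.4318
Cpk = min(Cpu, Cpl) = 1.6086

1.6086


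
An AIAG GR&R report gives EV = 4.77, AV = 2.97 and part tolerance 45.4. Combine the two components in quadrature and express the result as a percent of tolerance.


GRR = sqrt(EV^2 + AV^2) = sqrt(4.77^2 + 2.97^2) = 5.6190569
%GRR = GRR / tol * 100 = 5.6190569 / 45.4 * 100
%GRR = 12.3768

12.3768


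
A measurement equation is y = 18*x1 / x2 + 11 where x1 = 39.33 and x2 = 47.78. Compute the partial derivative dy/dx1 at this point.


y = 18*x1 / x2 + 11
dy/dx1 = 18/x2
Evaluate at x2 = 47.78: c1 = 18 / 47.78
c1 = 0.3767

0.3767


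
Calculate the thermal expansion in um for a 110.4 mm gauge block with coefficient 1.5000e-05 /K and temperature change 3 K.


dL = L * alpha * dT
= 110.4 * 1.5000e-05 * 3
= 0.0049680 mm
dL_um = 0.0049680 * 1000 = 4.9680 um

4.9680


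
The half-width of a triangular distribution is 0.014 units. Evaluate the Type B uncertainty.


u_B = half_width / sqrt(6)
u_B = 0.014 / 2.4494897
u_B = 0.0057

0.0057


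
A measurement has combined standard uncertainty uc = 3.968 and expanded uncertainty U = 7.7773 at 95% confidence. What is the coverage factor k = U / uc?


k = U / uc
k = 7.7773 / 3.968
k = 1.96

1.96


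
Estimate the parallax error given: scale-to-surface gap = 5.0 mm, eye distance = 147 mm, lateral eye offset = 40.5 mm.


error = h * offset / d
= 5.0 * 40.5 / 147
= 1.3776

1.3776


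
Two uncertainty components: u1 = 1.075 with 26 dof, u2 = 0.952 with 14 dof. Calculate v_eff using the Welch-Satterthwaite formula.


uc = sqrt(u1^2 + u2^2) = sqrt(1.075^2 + 0.952^2) = 1.4359419
v_eff = uc^4 / (u1^4/v1 + u2^4/v2)
= 1.4359419^4 / (1.075^4/26 + 0.952^4/14)
= 4.2515518 / 0.11003469
v_eff = 38.6383

38.6383


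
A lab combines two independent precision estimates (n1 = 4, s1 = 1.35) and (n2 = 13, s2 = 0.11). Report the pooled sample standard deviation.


s_p = sqrt(((n1-1)*s1^2 + (n2-1)*s2^2) / (n1+n2-2))
numerator = (4-1)*1.35^2 + (13-1)*0.11^2 = 5.4675 + 0.1452 = 5.6127
denominator = 4 + 13 - 2 = 15
s_p^2 = 5.6127 / 15 = 0.37418
s_p = sqrt(0.37418) = 0.6117

0.6117


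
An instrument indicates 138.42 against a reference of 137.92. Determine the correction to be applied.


Correction = standard - reading
= 137.92 - 138.42
= -0.5000

-0.5000


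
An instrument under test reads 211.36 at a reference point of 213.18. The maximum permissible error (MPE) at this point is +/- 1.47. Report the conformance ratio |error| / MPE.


e = indication - reference = 211.36 - 213.18 = -1.8200
|e| = 1.8200
ratio = |e| / MPE = 1.8200 / 1.47
ratio = 1.2381

1.2381


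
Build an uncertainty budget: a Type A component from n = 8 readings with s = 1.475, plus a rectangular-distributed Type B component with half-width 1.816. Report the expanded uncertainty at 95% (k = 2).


u_A = s / sqrt(n) = 1.475 / sqrt(8) = 0.52149125
u_B = half_width / sqrt(3) = 1.816 / sqrt(3) = 1.0484681
uc = sqrt(u_A^2 + u_B^2) = sqrt(0.52149125^2 + 1.0484681^2) = 1.1709989
U = k * uc = 2 * 1.1709989
U = 2.3420

2.3420


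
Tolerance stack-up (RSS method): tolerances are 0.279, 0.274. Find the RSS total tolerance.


RSS = sqrt(0.279^2 + 0.274^2)
= sqrt(0.152917)
= 0.3910

0.3910


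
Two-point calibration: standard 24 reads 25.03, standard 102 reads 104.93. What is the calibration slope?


slope = (y2 - y1) / (x2 - x1)
= (104.93 - 25.03) / (102 - 24)
= 79.9000 / 78
= 1.0244

1.0244


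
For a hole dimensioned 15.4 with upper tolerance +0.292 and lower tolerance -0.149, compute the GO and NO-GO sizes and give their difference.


GO = nominal - lower_tol (smallest hole = maximum material condition)
GO = 15.4 - 0.149 = 15.251
NO-GO = nominal + upper_tol (largest hole = least material condition)
NO-GO = 15.4 + 0.292 = 15.692
spread = NO-GO - GO = 15.692 - 15.251 = 0.4410

0.4410


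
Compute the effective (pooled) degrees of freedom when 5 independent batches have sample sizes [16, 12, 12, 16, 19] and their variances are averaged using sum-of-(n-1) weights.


nu = sum_i (n_i - 1)
nu = ((16 - 1) + (12 - 1) + (12 - 1) + (16 - 1) + (19 - 1))
nu = 15 + 11 + 11 + 15 + 18
nu = 70

70


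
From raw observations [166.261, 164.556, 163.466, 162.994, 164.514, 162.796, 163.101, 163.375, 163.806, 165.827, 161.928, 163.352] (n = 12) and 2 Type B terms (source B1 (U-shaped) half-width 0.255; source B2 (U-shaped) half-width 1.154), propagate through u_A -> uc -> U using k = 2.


mean = (166.261 + 164.556 + 163.466 + 162.994 + 164.514 + 162.796 + 163.101 + 163.375 + 163.806 + 165.827 + 161.928 + 163.352) / 12 = 163.8313333
s = sqrt(sum((x - mean)^2)/(n-1)) = 1.2569212
u_A = s / sqrt(n) = 1.2569212 / sqrt(12) = 0.3628419
u_B1 = 0.255 / sqrt(2) = 0.18031223
u_B2 = 1.154 / sqrt(2) = 0.81600123
uc = sqrt(0.3628419^2 + 0.18031223^2 + 0.81600123^2) = 0.91105694
U = k * uc = 2 * 0.91105694
U = 1.8221

1.8221


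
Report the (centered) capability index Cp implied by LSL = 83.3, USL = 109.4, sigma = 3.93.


Cp = (USL - LSL) / (6 * sigma)
= (109.4 - 83.3) / (6 * 3.93)
= 26.1000 / 23.5800
= 1.1069

1.1069


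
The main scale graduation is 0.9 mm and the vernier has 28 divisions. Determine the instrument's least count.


LC = MSD / n_div
= 0.9 / 28
= 0.0321

0.0321


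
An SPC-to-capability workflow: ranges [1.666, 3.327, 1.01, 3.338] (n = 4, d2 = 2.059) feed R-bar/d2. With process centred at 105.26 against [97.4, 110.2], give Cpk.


R_bar = (1.666 + 3.327 + 1.01 + 3.338) / 4 = 2.33525
sigma = R_bar / d2 = 2.33525 / 2.059 = 1.1341671
Cp = (USL - LSL)/(6*sigma) = (110.2 - 97.4)/(6*1.1341671) = 1.8810
Cpu = (110.2 - 105.26)/(3*1.1341671) = 1.4519
Cpl = (105.26 - 97.4)/(3*1.1341671) = 2.3101
Cpk = min(Cpu, Cpl) = 1.4519

1.4519


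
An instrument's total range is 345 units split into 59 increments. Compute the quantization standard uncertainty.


resolution = range / divisions
resolution = 345 / 59 = 5.8474576
u_res = resolution / (2*sqrt(3))
u_res = 5.8474576 / 3.4641016
u_res = 1.6880

1.6880


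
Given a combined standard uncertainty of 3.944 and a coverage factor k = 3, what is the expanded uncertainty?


U = k * uc
U = 3 * 3.944
U = 11.8320

11.8320


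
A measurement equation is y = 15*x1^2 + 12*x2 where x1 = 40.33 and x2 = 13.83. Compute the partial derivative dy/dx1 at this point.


y = 15*x1^2 + 12*x2
dy/dx1 = 2*15*x1
Evaluate at x1 = 40.33: c1 = 30 * 40.33
c1 = 1209.9000

1209.9000


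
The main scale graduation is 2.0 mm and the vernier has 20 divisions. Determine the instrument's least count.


LC = MSD / n_div
= 2.0 / 20
= 0.1000

0.1000


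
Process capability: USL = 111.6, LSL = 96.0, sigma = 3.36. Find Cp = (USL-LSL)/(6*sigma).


Cp = (USL - LSL) / (6 * sigma)
= (111.6 - 96.0) / (6 * 3.36)
= 15.6000 / 20.1600
= 0.7738

0.7738


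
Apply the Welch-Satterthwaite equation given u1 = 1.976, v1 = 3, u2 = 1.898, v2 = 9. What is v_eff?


uc = sqrt(u1^2 + u2^2) = sqrt(1.976^2 + 1.898^2) = 2.7398869
v_eff = uc^4 / (u1^4/v1 + u2^4/v2)
= 2.7398869^4 / (1.976^4/3 + 1.898^4/9)
= 56.354752 / 6.5238284
v_eff = 8.6383

8.6383


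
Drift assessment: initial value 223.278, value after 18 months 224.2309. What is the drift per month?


rate = (v2 - v1) / months
= (224.2309 - 223.278) / 18
= 0.9529 / 18
= 0.0529

0.0529


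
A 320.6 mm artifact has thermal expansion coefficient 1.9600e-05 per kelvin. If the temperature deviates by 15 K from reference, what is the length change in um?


dL = L * alpha * dT
= 320.6 * 1.9600e-05 * 15
= 0.0942564 mm
dL_um = 0.0942564 * 1000 = 94.2564 um

94.2564


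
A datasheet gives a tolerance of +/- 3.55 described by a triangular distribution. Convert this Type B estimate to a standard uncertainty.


u_B = half_width / sqrt(6)
u_B = 3.55 / 2.4494897
u_B = 1.4493

1.4493


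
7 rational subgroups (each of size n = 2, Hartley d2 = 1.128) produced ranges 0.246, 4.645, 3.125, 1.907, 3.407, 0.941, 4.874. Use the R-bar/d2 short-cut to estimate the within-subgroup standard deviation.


R_bar = (0.246 + 4.645 + 3.125 + 1.907 + 3.407 + 0.941 + 4.874) / 7
R_bar = 19.145 / 7 = 2.735
sigma_hat = R_bar / d2 = 2.735 / 1.128 = 2.4246

2.4246


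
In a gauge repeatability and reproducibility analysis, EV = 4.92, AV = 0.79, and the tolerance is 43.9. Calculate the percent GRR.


GRR = sqrt(EV^2 + AV^2) = sqrt(4.92^2 + 0.79^2) = 4.9830212
%GRR = GRR / tol * 100 = 4.9830212 / 43.9 * 100
%GRR = 11.3508

11.3508


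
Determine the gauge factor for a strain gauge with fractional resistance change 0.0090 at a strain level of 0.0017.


GF = (dR/R) / epsilon
= 0.0090 / 0.0017
= 5.2941

5.2941


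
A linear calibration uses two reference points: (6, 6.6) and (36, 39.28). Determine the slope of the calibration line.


slope = (y2 - y1) / (x2 - x1)
= (39.28 - 6.6) / (36 - 6)
= 32.6800 / 30
= 1.0893

1.0893


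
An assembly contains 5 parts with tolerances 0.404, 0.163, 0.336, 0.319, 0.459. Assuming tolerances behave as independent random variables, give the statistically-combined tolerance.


RSS = sqrt(0.404^2 + 0.163^2 + 0.336^2 + 0.319^2 + 0.459^2)
= sqrt(0.615123)
= 0.7843

0.7843


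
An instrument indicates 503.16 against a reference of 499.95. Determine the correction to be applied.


Correction = standard - reading
= 499.95 - 503.16
= -3.2100

-3.2100


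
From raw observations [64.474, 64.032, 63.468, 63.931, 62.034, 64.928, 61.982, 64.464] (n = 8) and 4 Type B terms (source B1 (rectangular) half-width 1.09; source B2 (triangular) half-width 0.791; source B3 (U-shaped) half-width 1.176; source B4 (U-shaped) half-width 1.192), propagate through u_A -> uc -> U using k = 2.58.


mean = (64.474 + 64.032 + 63.468 + 63.931 + 62.034 + 64.928 + 61.982 + 64.464) / 8 = 63.664125
s = sqrt(sum((x - mean)^2)/(n-1)) = 1.110016
u_A = s / sqrt(n) = 1.110016 / sqrt(8) = 0.39244992
u_B1 = 1.09 / sqrt(3) = 0.62931179
u_B2 = 0.791 / sqrt(6) = 0.3229244
u_B3 = 1.176 / sqrt(2) = 0.83155757
u_B4 = 1.192 / sqrt(2) = 0.84287128
uc = sqrt(0.39244992^2 + 0.62931179^2 + 0.3229244^2 + 0.83155757^2 + 0.84287128^2) = 1.4339632
U = k * uc = 2.58 * 1.4339632
U = 3.6996

3.6996


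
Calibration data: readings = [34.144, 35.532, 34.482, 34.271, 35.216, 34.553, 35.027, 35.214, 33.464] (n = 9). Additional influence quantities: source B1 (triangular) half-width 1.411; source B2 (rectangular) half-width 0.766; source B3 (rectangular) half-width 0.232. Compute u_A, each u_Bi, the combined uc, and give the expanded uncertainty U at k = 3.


mean = (34.144 + 35.532 + 34.482 + 34.271 + 35.216 + 34.553 + 35.027 + 35.214 + 33.464) / 9 = 34.65588889
s = sqrt(sum((x - mean)^2)/(n-1)) = 0.65212143
u_A = s / sqrt(n) = 0.65212143 / sqrt(9) = 0.21737381
u_B1 = 1.411 / sqrt(6) = 0.57603834
u_B2 = 0.766 / sqrt(3) = 0.44225031
u_B3 = 0.232 / sqrt(3) = 0.13394526
uc = sqrt(0.21737381^2 + 0.57603834^2 + 0.44225031^2 + 0.13394526^2) = 0.76980401
U = k * uc = 3 * 0.76980401
U = 2.3094

2.3094


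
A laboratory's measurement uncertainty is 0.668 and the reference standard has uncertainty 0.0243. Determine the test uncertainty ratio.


TUR = u_lab / u_ref
= 0.668 / 0.0243
= 27.4897

27.4897


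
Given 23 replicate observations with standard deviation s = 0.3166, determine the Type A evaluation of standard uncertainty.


u_A = s / sqrt(n)
u_A = 0.3166 / sqrt(23)
u_A = 0.3166 / 4.7958315
u_A = 0.0660

0.0660


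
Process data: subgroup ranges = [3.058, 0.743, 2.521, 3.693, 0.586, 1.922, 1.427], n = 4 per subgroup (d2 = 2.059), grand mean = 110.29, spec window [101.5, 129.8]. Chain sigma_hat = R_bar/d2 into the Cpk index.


R_bar = (3.058 + 0.743 + 2.521 + 3.693 + 0.586 + 1.922 + 1.427) / 7 = 1.9928571
sigma = R_bar / d2 = 1.9928571 / 2.059 = 0.9678762
Cp = (USL - LSL)/(6*sigma) = (129.8 - 101.5)/(6*0.9678762) = 4.8732
Cpu = (129.8 - 110.29)/(3*0.9678762) = 6.7192
Cpl = (110.29 - 101.5)/(3*0.9678762) = 3.0272
Cpk = min(Cpu, Cpl) = 3.0272

3.0272


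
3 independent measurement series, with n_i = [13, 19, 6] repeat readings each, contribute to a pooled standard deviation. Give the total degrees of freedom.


nu = sum_i (n_i - 1)
nu = ((13 - 1) + (19 - 1) + (6 - 1))
nu = 12 + 18 + 5
nu = 35

35


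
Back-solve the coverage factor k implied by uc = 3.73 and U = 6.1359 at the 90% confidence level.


k = U / uc
k = 6.1359 / 3.73
k = 1.645

1.645


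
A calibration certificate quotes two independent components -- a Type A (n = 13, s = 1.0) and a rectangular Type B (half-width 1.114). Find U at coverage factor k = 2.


u_A = s / sqrt(n) = 1.0 / sqrt(13) = 0.2773501
u_B = half_width / sqrt(3) = 1.114 / sqrt(3) = 0.6431682
uc = sqrt(u_A^2 + u_B^2) = sqrt(0.2773501^2 + 0.6431682^2) = 0.70042017
U = k * uc = 2 * 0.70042017
U = 1.4008

1.4008


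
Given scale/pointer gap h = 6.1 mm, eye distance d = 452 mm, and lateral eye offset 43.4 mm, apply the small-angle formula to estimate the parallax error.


error = h * offset / d
= 6.1 * 43.4 / 452
= 0.5857

0.5857


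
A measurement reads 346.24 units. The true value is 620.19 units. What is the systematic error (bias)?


Systematic error = measured - true
= 346.24 - 620.19
= -273.9500

-273.9500


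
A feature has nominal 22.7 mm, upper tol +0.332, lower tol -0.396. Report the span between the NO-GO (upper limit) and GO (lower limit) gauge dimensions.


GO = nominal - lower_tol (smallest hole = maximum material condition)
GO = 22.7 - 0.396 = 22.304
NO-GO = nominal + upper_tol (largest hole = least material condition)
NO-GO = 22.7 + 0.332 = 23.032
spread = NO-GO - GO = 23.032 - 22.304 = 0.7280

0.7280


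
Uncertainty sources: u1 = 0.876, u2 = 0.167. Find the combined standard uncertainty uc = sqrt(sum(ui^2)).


uc = sqrt(0.876^2 + 0.167^2)
uc = sqrt(0.795265)
uc = 0.8918

0.8918


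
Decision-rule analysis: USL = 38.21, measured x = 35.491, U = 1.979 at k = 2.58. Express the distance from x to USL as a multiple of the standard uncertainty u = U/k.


u = U / k = 1.979 / 2.58 = 0.76705426
margin = |USL - x| = |38.21 - 35.491| = 2.719
z = margin / u = 2.719 / 0.76705426
z = 3.5447

3.5447


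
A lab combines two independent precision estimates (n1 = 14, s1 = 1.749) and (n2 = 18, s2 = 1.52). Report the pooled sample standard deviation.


s_p = sqrt(((n1-1)*s1^2 + (n2-1)*s2^2) / (n1+n2-2))
numerator = (14-1)*1.749^2 + (18-1)*1.52^2 = 39.767013 + 39.2768 = 79.043813
denominator = 14 + 18 - 2 = 30
s_p^2 = 79.043813 / 30 = 2.6347938
s_p = sqrt(2.6347938) = 1.6232

1.6232


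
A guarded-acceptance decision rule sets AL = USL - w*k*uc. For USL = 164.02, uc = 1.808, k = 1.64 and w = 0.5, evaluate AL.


U = k * uc = 1.64 * 1.808 = 2.96512
guard band g = w * U = 0.5 * 2.96512 = 1.48256
AL = USL - g = 164.02 - 1.48256
AL = 162.5374

162.5374


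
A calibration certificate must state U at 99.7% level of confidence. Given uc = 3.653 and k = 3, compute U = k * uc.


U = k * uc
U = 3 * 3.653
U = 10.9590

10.9590


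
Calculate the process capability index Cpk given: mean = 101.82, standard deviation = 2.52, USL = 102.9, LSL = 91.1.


Cpu = (USL - mean) / (3*sigma) = (102.9 - 101.82) / (3*2.52) = 0.1429
Cpl = (mean - LSL) / (3*sigma) = (101.82 - 91.1) / (3*2.52) = 1.4180
Cpk = min(Cpu, Cpl) = 0.1429

0.1429


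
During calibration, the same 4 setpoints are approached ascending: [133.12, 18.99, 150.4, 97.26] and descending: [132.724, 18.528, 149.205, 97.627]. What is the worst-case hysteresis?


|133.12 - 132.724| = 0.3960
|18.99 - 18.528| = 0.4620
|150.4 - 149.205| = 1.1950
|97.26 - 97.627| = 0.3670
hysteresis = max(diffs) = 1.1950

1.1950


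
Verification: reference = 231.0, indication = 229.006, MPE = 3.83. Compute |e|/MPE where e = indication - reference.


e = indication - reference = 229.006 - 231.0 = -1.9940
|e| = 1.9940
ratio = |e| / MPE = 1.9940 / 3.83
ratio = 0.5206

0.5206


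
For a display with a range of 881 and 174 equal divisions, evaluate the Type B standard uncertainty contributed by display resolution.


resolution = range / divisions
resolution = 881 / 174 = 5.0632184
u_res = resolution / (2*sqrt(3))
u_res = 5.0632184 / 3.4641016
u_res = 1.4616

1.4616


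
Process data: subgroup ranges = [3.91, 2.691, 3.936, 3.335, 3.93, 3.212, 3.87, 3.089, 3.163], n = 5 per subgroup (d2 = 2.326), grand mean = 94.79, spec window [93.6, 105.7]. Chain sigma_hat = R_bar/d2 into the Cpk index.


R_bar = (3.91 + 2.691 + 3.936 + 3.335 + 3.93 + 3.212 + 3.87 + 3.089 + 3.163) / 9 = 3.4595556
sigma = R_bar / d2 = 3.4595556 / 2.326 = 1.4873412
Cp = (USL - LSL)/(6*sigma) = (105.7 - 93.6)/(6*1.4873412) = 1.3559
Cpu = (105.7 - 94.79)/(3*1.4873412) = 2.4451
Cpl = (94.79 - 93.6)/(3*1.4873412) = 0.2667
Cpk = min(Cpu, Cpl) = 0.2667

0.2667


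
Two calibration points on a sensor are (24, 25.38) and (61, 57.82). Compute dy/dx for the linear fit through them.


slope = (y2 - y1) / (x2 - x1)
= (57.82 - 25.38) / (61 - 24)
= 32.4400 / 37
= 0.8768

0.8768


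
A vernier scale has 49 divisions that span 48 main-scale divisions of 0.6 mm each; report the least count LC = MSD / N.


LC = MSD / n_div
= 0.6 / 49
= 0.0122

0.0122


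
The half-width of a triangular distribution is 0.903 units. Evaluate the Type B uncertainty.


u_B = half_width / sqrt(6)
u_B = 0.903 / 2.4494897
u_B = 0.3686

0.3686


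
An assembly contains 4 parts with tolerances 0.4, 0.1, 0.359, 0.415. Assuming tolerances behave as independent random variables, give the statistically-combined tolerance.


RSS = sqrt(0.4^2 + 0.1^2 + 0.359^2 + 0.415^2)
= sqrt(0.471106)
= 0.6864

0.6864


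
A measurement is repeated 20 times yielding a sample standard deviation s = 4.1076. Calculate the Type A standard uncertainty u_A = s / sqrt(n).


u_A = s / sqrt(n)
u_A = 4.1076 / sqrt(20)
u_A = 4.1076 / 4.472136
u_A = 0.9185

0.9185


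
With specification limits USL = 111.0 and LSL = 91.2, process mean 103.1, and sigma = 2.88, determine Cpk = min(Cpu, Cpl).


Cpu = (USL - mean) / (3*sigma) = (111.0 - 103.1) / (3*2.88) = 0.9144
Cpl = (mean - LSL) / (3*sigma) = (103.1 - 91.2) / (3*2.88) = 1.3773
Cpk = min(Cpu, Cpl) = 0.9144

0.9144


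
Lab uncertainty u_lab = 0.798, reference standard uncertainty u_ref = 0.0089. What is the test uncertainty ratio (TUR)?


TUR = u_lab / u_ref
= 0.798 / 0.0089
= 89.6629

89.6629


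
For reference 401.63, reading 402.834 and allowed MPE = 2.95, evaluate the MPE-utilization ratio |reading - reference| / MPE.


e = indication - reference = 402.834 - 401.63 = 1.2040
|e| = 1.2040
ratio = |e| / MPE = 1.2040 / 2.95
ratio = 0.4081

0.4081


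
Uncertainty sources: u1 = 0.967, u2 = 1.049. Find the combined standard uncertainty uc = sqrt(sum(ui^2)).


uc = sqrt(0.967^2 + 1.049^2)
uc = sqrt(2.03549)
uc = 1.4267

1.4267


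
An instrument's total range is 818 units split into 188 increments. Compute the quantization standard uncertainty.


resolution = range / divisions
resolution = 818 / 188 = 4.3510638
u_res = resolution / (2*sqrt(3))
u_res = 4.3510638 / 3.4641016
u_res = 1.2560

1.2560


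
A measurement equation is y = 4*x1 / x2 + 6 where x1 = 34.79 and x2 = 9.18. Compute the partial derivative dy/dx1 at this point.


y = 4*x1 / x2 + 6
dy/dx1 = 4/x2
Evaluate at x2 = 9.18: c1 = 4 / 9.18
c1 = 0.4357

0.4357


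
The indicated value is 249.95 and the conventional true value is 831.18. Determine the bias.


Systematic error = measured - true
= 249.95 - 831.18
= -581.2300

-581.2300


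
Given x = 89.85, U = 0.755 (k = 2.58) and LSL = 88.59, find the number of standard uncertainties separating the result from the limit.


u = U / k = 0.755 / 2.58 = 0.29263566
margin = |LSL - x| = |88.59 - 89.85| = 1.26
z = margin / u = 1.26 / 0.29263566
z = 4.3057

4.3057


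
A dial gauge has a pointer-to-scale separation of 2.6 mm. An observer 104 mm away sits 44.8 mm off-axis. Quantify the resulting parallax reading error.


error = h * offset / d
= 2.6 * 44.8 / 104
= 1.1200

1.1200


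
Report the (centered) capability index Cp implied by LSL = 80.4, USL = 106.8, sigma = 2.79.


Cp = (USL - LSL) / (6 * sigma)
= (106.8 - 80.4) / (6 * 2.79)
= 26.4000 / 16.7400
= 1.5771

1.5771


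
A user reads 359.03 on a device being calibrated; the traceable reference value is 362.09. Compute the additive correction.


Correction = standard - reading
= 362.09 - 359.03
= 3.0600

3.0600


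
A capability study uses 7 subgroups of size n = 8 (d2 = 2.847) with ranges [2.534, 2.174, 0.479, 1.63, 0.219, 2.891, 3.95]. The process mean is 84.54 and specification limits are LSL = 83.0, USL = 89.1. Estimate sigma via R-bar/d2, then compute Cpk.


R_bar = (2.534 + 2.174 + 0.479 + 1.63 + 0.219 + 2.891 + 3.95) / 7 = 1.9824286
sigma = R_bar / d2 = 1.9824286 / 2.847 = 0.69632195
Cp = (USL - LSL)/(6*sigma) = (89.1 - 83.0)/(6*0.69632195) = 1.4601
Cpu = (89.1 - 84.54)/(3*0.69632195) = 2.1829
Cpl = (84.54 - 83.0)/(3*0.69632195) = 0.7372
Cpk = min(Cpu, Cpl) = 0.7372

0.7372


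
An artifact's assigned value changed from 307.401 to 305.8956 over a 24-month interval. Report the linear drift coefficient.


rate = (v2 - v1) / months
= (305.8956 - 307.401) / 24
= -1.5054 / 24
= -0.0627

-0.0627


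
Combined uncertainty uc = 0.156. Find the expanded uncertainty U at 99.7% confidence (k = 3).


U = k * uc
U = 3 * 0.156
U = 0.4680

0.4680


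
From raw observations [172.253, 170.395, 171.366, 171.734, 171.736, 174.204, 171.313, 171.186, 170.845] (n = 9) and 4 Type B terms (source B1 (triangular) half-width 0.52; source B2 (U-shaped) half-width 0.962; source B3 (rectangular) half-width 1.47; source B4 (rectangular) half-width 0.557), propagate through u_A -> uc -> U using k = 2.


mean = (172.253 + 170.395 + 171.366 + 171.734 + 171.736 + 174.204 + 171.313 + 171.186 + 170.845) / 9 = 171.6702222
s = sqrt(sum((x - mean)^2)/(n-1)) = 1.0914364
u_A = s / sqrt(n) = 1.0914364 / sqrt(9) = 0.36381213
u_B1 = 0.52 / sqrt(6) = 0.21228911
u_B2 = 0.962 / sqrt(2) = 0.68023672
u_B3 = 1.47 / sqrt(3) = 0.8487049
u_B4 = 0.557 / sqrt(3) = 0.3215841
uc = sqrt(0.36381213^2 + 0.21228911^2 + 0.68023672^2 + 0.8487049^2 + 0.3215841^2) = 1.2099026
U = k * uc = 2 * 1.2099026
U = 2.4198

2.4198


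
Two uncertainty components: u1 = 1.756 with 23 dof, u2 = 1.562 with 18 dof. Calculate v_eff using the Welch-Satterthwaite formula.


uc = sqrt(u1^2 + u2^2) = sqrt(1.756^2 + 1.562^2) = 2.3501872
v_eff = uc^4 / (u1^4/v1 + u2^4/v2)
= 2.3501872^4 / (1.756^4/23 + 1.562^4/18)
= 30.507725 / 0.74411301
v_eff = 40.9988

40.9988


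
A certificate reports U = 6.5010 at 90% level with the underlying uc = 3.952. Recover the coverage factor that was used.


k = U / uc
k = 6.5010 / 3.952
k = 1.645

1.645


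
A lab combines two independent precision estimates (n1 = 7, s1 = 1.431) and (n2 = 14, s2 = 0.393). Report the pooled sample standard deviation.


s_p = sqrt(((n1-1)*s1^2 + (n2-1)*s2^2) / (n1+n2-2))
numerator = (7-1)*1.431^2 + (14-1)*0.393^2 = 12.286566 + 2.007837 = 14.294403
denominator = 7 + 14 - 2 = 19
s_p^2 = 14.294403 / 19 = 0.752337
s_p = sqrt(0.752337) = 0.8674

0.8674


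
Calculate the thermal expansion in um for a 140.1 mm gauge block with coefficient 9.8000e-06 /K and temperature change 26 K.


dL = L * alpha * dT
= 140.1 * 9.8000e-06 * 26
= 0.0356975 mm
dL_um = 0.0356975 * 1000 = 35.6975 um

35.6975


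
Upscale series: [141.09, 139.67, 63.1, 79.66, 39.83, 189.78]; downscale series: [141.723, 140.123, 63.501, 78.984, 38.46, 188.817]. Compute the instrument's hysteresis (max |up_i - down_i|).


|141.09 - 141.723| = 0.6330
|139.67 - 140.123| = 0.4530
|63.1 - 63.501| = 0.4010
|79.66 - 78.984| = 0.6760
|39.83 - 38.46| = 1.3700
|189.78 - 188.817| = 0.9630
hysteresis = max(diffs) = 1.3700

1.3700


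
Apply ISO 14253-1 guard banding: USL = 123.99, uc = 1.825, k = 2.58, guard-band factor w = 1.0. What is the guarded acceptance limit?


U = k * uc = 2.58 * 1.825 = 4.7085
guard band g = w * U = 1.0 * 4.7085 = 4.7085
AL = USL - g = 123.99 - 4.7085
AL = 119.2815

119.2815


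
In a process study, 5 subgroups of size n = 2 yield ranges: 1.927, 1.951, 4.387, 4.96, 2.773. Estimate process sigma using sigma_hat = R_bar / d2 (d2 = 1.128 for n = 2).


R_bar = (1.927 + 1.951 + 4.387 + 4.96 + 2.773) / 5
R_bar = 15.998 / 5 = 3.1996
sigma_hat = R_bar / d2 = 3.1996 / 1.128 = 2.8365

2.8365


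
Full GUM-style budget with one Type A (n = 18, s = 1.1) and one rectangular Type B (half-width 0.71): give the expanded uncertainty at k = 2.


u_A = s / sqrt(n) = 1.1 / sqrt(18) = 0.25927249
u_B = half_width / sqrt(3) = 0.71 / sqrt(3) = 0.40991869
uc = sqrt(u_A^2 + u_B^2) = sqrt(0.25927249^2 + 0.40991869^2) = 0.4850315
U = k * uc = 2 * 0.4850315
U = 0.9701

0.9701


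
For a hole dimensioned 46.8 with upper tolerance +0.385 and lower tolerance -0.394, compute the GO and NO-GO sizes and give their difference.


GO = nominal - lower_tol (smallest hole = maximum material condition)
GO = 46.8 - 0.394 = 46.406
NO-GO = nominal + upper_tol (largest hole = least material condition)
NO-GO = 46.8 + 0.385 = 47.185
spread = NO-GO - GO = 47.185 - 46.406 = 0.7790

0.7790


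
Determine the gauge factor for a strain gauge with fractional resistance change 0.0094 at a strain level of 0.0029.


GF = (dR/R) / epsilon
= 0.0094 / 0.0029
= 3.2414

3.2414


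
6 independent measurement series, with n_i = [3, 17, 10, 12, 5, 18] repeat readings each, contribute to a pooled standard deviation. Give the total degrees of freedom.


nu = sum_i (n_i - 1)
nu = ((3 - 1) + (17 - 1) + (10 - 1) + (12 - 1) + (5 - 1) + (18 - 1))
nu = 2 + 16 + 9 + 11 + 4 + 17
nu = 59

59


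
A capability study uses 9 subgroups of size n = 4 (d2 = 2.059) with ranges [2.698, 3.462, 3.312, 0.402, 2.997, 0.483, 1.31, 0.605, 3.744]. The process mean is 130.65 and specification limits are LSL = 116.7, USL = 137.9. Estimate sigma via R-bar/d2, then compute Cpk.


R_bar = (2.698 + 3.462 + 3.312 + 0.402 + 2.997 + 0.483 + 1.31 + 0.605 + 3.744) / 9 = 2.1125556
sigma = R_bar / d2 = 2.1125556 / 2.059 = 1.0260105
Cp = (USL - LSL)/(6*sigma) = (137.9 - 116.7)/(6*1.0260105) = 3.4438
Cpu = (137.9 - 130.65)/(3*1.0260105) = 2.3554
Cpl = (130.65 - 116.7)/(3*1.0260105) = 4.5321
Cpk = min(Cpu, Cpl) = 2.3554

2.3554


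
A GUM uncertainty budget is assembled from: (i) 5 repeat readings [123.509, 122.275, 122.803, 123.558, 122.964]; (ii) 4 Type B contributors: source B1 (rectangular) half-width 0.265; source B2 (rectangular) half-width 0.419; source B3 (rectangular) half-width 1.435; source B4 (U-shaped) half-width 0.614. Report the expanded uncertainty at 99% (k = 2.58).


mean = (123.509 + 122.275 + 122.803 + 123.558 + 122.964) / 5 = 123.0218
s = sqrt(sum((x - mean)^2)/(n-1)) = 0.53239994
u_A = s / sqrt(n) = 0.53239994 / sqrt(5) = 0.23809649
u_B1 = 0.265 / sqrt(3) = 0.15299782
u_B2 = 0.419 / sqrt(3) = 0.24190976
u_B3 = 1.435 / sqrt(3) = 0.82849764
u_B4 = 0.614 / sqrt(2) = 0.43416356
uc = sqrt(0.23809649^2 + 0.15299782^2 + 0.24190976^2 + 0.82849764^2 + 0.43416356^2) = 1.0067398
U = k * uc = 2.58 * 1.0067398
U = 2.5974

2.5974


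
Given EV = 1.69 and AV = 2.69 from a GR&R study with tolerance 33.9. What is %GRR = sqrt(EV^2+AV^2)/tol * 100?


GRR = sqrt(EV^2 + AV^2) = sqrt(1.69^2 + 2.69^2) = 3.1768223
%GRR = GRR / tol * 100 = 3.1768223 / 33.9 * 100
%GRR = 9.3712

9.3712


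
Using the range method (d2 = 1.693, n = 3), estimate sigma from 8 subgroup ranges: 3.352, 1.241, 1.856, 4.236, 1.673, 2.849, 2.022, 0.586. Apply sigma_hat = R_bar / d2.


R_bar = (3.352 + 1.241 + 1.856 + 4.236 + 1.673 + 2.849 + 2.022 + 0.586) / 8
R_bar = 17.815 / 8 = 2.226875
sigma_hat = R_bar / d2 = 2.226875 / 1.693 = 1.3153

1.3153


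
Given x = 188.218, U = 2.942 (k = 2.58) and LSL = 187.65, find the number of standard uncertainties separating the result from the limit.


u = U / k = 2.942 / 2.58 = 1.1403101
margin = |LSL - x| = |187.65 - 188.218| = 0.568
z = margin / u = 0.568 / 1.1403101
z = 0.4981

0.4981


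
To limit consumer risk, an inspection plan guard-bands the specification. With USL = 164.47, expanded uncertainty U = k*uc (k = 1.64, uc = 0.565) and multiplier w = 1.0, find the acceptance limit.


U = k * uc = 1.64 * 0.565 = 0.9266
guard band g = w * U = 1.0 * 0.9266 = 0.9266
AL = USL - g = 164.47 - 0.9266
AL = 163.5434

163.5434


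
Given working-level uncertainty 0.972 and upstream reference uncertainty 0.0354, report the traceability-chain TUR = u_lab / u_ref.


TUR = u_lab / u_ref
= 0.972 / 0.0354
= 27.4576

27.4576


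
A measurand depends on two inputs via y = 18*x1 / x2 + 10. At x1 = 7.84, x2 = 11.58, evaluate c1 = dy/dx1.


y = 18*x1 / x2 + 10
dy/dx1 = 18/x2
Evaluate at x2 = 11.58: c1 = 18 / 11.58
c1 = 1.5544

1.5544


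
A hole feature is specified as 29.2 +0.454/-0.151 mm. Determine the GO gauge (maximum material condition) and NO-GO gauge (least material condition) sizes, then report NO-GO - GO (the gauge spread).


GO = nominal - lower_tol (smallest hole = maximum material condition)
GO = 29.2 - 0.151 = 29.049
NO-GO = nominal + upper_tol (largest hole = least material condition)
NO-GO = 29.2 + 0.454 = 29.654
spread = NO-GO - GO = 29.654 - 29.049 = 0.6050

0.6050


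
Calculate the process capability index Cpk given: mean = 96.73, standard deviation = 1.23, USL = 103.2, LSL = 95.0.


Cpu = (USL - mean) / (3*sigma) = (103.2 - 96.73) / (3*1.23) = 1.7534
Cpl = (mean - LSL) / (3*sigma) = (96.73 - 95.0) / (3*1.23) = 0.4688
Cpk = min(Cpu, Cpl) = 0.4688

0.4688


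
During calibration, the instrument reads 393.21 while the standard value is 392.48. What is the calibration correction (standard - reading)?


Correction = standard - reading
= 392.48 - 393.21
= -0.7300

-0.7300


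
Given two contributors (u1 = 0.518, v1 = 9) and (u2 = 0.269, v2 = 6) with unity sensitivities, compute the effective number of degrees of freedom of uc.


uc = sqrt(u1^2 + u2^2) = sqrt(0.518^2 + 0.269^2) = 0.58368228
v_eff = uc^4 / (u1^4/v1 + u2^4/v2)
= 0.58368228^4 / (0.518^4/9 + 0.269^4/6)
= 0.11606627 / 0.0088724378
v_eff = 13.0817

13.0817


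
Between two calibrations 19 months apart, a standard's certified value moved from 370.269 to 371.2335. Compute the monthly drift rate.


rate = (v2 - v1) / months
= (371.2335 - 370.269) / 19
= 0.9645 / 19
= 0.0508

0.0508


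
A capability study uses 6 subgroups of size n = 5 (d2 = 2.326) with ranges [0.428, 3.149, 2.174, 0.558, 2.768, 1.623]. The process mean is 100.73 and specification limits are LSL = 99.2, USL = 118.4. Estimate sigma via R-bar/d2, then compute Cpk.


R_bar = (0.428 + 3.149 + 2.174 + 0.558 + 2.768 + 1.623) / 6 = 1.7833333
sigma = R_bar / d2 = 1.7833333 / 2.326 = 0.76669531
Cp = (USL - LSL)/(6*sigma) = (118.4 - 99.2)/(6*0.76669531) = 4.1738
Cpu = (118.4 - 100.73)/(3*0.76669531) = 7.6823
Cpl = (100.73 - 99.2)/(3*0.76669531) = 0.6652
Cpk = min(Cpu, Cpl) = 0.6652

0.6652


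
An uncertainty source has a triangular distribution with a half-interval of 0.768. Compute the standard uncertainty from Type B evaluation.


u_B = half_width / sqrt(6)
u_B = 0.768 / 2.4494897
u_B = 0.3135

0.3135


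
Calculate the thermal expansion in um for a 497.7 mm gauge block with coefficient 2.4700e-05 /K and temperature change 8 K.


dL = L * alpha * dT
= 497.7 * 2.4700e-05 * 8
= 0.0983455 mm
dL_um = 0.0983455 * 1000 = 98.3455 um

98.3455


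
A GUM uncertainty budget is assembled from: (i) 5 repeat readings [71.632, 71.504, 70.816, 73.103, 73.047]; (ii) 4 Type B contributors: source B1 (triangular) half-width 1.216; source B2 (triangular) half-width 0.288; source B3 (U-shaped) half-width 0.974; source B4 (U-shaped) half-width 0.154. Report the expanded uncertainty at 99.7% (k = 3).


mean = (71.632 + 71.504 + 70.816 + 73.103 + 73.047) / 5 = 72.0204
s = sqrt(sum((x - mean)^2)/(n-1)) = 1.0116859
u_A = s / sqrt(n) = 1.0116859 / sqrt(5) = 0.45243969
u_B1 = 1.216 / sqrt(6) = 0.49642992
u_B2 = 0.288 / sqrt(6) = 0.11757551
u_B3 = 0.974 / sqrt(2) = 0.688722
u_B4 = 0.154 / sqrt(2) = 0.10889444
uc = sqrt(0.45243969^2 + 0.49642992^2 + 0.11757551^2 + 0.688722^2 + 0.10889444^2) = 0.97527654
U = k * uc = 3 * 0.97527654
U = 2.9258

2.9258


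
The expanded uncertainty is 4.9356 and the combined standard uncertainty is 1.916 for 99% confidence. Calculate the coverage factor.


k = U / uc
k = 4.9356 / 1.916
k = 2.576

2.576


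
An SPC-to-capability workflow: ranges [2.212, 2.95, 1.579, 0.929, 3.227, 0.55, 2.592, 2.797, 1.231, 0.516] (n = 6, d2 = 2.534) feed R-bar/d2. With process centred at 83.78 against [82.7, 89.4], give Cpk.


R_bar = (2.212 + 2.95 + 1.579 + 0.929 + 3.227 + 0.55 + 2.592 + 2.797 + 1.231 + 0.516) / 10 = 1.8583
sigma = R_bar / d2 = 1.8583 / 2.534 = 0.73334649
Cp = (USL - LSL)/(6*sigma) = (89.4 - 82.7)/(6*0.73334649) = 1.5227
Cpu = (89.4 - 83.78)/(3*0.73334649) = 2.5545
Cpl = (83.78 - 82.7)/(3*0.73334649) = 0.4909
Cpk = min(Cpu, Cpl) = 0.4909

0.4909


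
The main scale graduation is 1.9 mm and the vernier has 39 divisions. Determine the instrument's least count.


LC = MSD / n_div
= 1.9 / 39
= 0.0487

0.0487


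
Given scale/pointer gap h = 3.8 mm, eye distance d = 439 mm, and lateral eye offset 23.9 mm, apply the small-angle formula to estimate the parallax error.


error = h * offset / d
= 3.8 * 23.9 / 439
= 0.2069

0.2069


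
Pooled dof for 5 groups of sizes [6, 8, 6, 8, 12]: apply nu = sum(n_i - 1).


nu = sum_i (n_i - 1)
nu = ((6 - 1) + (8 - 1) + (6 - 1) + (8 - 1) + (12 - 1))
nu = 5 + 7 + 5 + 7 + 11
nu = 35

35


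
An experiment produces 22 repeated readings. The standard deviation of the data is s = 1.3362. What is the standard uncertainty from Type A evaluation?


u_A = s / sqrt(n)
u_A = 1.3362 / sqrt(22)
u_A = 1.3362 / 4.6904158
u_A = 0.2849

0.2849


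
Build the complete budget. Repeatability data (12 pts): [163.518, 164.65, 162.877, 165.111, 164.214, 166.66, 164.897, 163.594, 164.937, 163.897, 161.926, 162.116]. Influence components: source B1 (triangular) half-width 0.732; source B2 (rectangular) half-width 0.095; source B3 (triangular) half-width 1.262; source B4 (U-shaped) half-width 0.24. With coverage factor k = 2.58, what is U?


mean = (163.518 + 164.65 + 162.877 + 165.111 + 164.214 + 166.66 + 164.897 + 163.594 + 164.937 + 163.897 + 161.926 + 162.116) / 12 = 164.0330833
s = sqrt(sum((x - mean)^2)/(n-1)) = 1.3473034
u_A = s / sqrt(n) = 1.3473034 / sqrt(12) = 0.38893299
u_B1 = 0.732 / sqrt(6) = 0.29883775
u_B2 = 0.095 / sqrt(3) = 0.054848276
u_B3 = 1.262 / sqrt(6) = 0.51520934
u_B4 = 0.24 / sqrt(2) = 0.16970563
uc = sqrt(0.38893299^2 + 0.29883775^2 + 0.054848276^2 + 0.51520934^2 + 0.16970563^2) = 0.7333634
U = k * uc = 2.58 * 0.7333634
U = 1.8921

1.8921


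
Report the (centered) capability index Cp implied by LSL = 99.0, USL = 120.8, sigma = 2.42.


Cp = (USL - LSL) / (6 * sigma)
= (120.8 - 99.0) / (6 * 2.42)
= 21.8000 / 14.5200
= 1.5014

1.5014


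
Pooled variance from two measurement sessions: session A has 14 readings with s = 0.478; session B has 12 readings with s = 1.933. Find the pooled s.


s_p = sqrt(((n1-1)*s1^2 + (n2-1)*s2^2) / (n1+n2-2))
numerator = (14-1)*0.478^2 + (12-1)*1.933^2 = 2.970292 + 41.101379 = 44.071671
denominator = 14 + 12 - 2 = 24
s_p^2 = 44.071671 / 24 = 1.8363196
s_p = sqrt(1.8363196) = 1.3551

1.3551


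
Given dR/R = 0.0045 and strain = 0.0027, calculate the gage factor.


GF = (dR/R) / epsilon
= 0.0045 / 0.0027
= 1.6667

1.6667


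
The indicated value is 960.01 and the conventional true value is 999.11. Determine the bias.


Systematic error = measured - true
= 960.01 - 999.11
= -39.1000

-39.1000


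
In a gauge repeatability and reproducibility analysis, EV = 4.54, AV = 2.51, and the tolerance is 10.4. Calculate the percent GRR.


GRR = sqrt(EV^2 + AV^2) = sqrt(4.54^2 + 2.51^2) = 5.1876488
%GRR = GRR / tol * 100 = 5.1876488 / 10.4 * 100
%GRR = 49.8812

49.8812
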